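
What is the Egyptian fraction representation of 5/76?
1/16 + 1/304

Greedy algorithm:
5/76: ceiling(76/5) = 16, use 1/16
1/304: ceiling(304/1) = 304, use 1/304
Result: 5/76 = 1/16 + 1/304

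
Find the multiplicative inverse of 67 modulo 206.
123

gcd(67, 206) = 1, so the inverse exists.
Extended Euclidean algorithm on (206, 67):
206 = 3 × 67 + 5  ⟹  5 = (1)·206 + (-3)·67
67 = 13 × 5 + 2  ⟹  2 = (-13)·206 + (40)·67
5 = 2 × 2 + 1  ⟹  1 = (27)·206 + (-83)·67
So (-83)·67 ≡ 1 (mod 206), i.e. 67^(-1) ≡ -83 ≡ 123 (mod 206).
Check: 67 × 123 = 8241 ≡ 1 (mod 206)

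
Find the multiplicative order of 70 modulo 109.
108

109 is prime, so ord(70) divides φ(109) = 108.
Divisors of 108: 1, 2, 3, 4, 6, 9, 12, 18, 27, 36, 54, 108.
Repeated squaring: 70^1 ≡ 70, 70^2 ≡ 104, 70^4 ≡ 25, 70^8 ≡ 80, 70^16 ≡ 78, 70^32 ≡ 89, 70^64 ≡ 73 (mod 109).
Test 70^d mod 109 for each divisor d in increasing order:
70^1 ≡ 70
70^2 ≡ 104
70^3 = 70^2·70^1 ≡ 86
70^4 ≡ 25
70^6 = 70^4·70^2 ≡ 93
70^9 = 70^8·70^1 ≡ 41
70^12 = 70^8·70^4 ≡ 38
70^18 = 70^16·70^2 ≡ 46
70^27 = 70^16·70^8·70^2·70^1 ≡ 33
70^36 = 70^32·70^4 ≡ 45
70^54 = 70^32·70^16·70^4·70^2 ≡ 108
70^108 = 70^64·70^32·70^8·70^4 ≡ 1  ← first divisor giving 1
The order is 108.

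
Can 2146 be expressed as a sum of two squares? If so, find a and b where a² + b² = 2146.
11² + 45² (a=11, b=45)

Factorization: 2146 = 2 × 29 × 37
By Fermat: n is sum of two squares iff every prime p ≡ 3 (mod 4) appears to even power.
All primes ≡ 3 (mod 4) appear to even power.
Search a = 0, 1, 2, … for 2146 - a² a perfect square: first hit at a = 11: 2146 - 121 = 2025 = 45².
2146 = 11² + 45² = 121 + 2025 ✓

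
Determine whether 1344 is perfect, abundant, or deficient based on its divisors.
abundant

Proper divisors of 1344: sum = 1 + 2 + 3 + 4 + 6 + 7 + 8 + 12 + ... + 224 + 336 + 448 + 672 (27 divisors) = 2720
Since 2720 > 1344, 1344 is abundant.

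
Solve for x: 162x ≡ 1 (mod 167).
100

gcd(162, 167) = 1, so the inverse exists.
Extended Euclidean algorithm on (167, 162):
167 = 1 × 162 + 5  ⟹  5 = (1)·167 + (-1)·162
162 = 32 × 5 + 2  ⟹  2 = (-32)·167 + (33)·162
5 = 2 × 2 + 1  ⟹  1 = (65)·167 + (-67)·162
So (-67)·162 ≡ 1 (mod 167), i.e. 162^(-1) ≡ -67 ≡ 100 (mod 167).
Check: 162 × 100 = 16200 ≡ 1 (mod 167)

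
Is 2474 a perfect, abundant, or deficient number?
deficient

Proper divisors of 2474: sum = 1 + 2 + 1237 = 1240
Since 1240 < 2474, 2474 is deficient.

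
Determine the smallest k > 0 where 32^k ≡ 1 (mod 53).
52

53 is prime, so ord(32) divides φ(53) = 52.
Divisors of 52: 1, 2, 4, 13, 26, 52.
Repeated squaring: 32^1 ≡ 32, 32^2 ≡ 17, 32^4 ≡ 24, 32^8 ≡ 46, 32^16 ≡ 49, 32^32 ≡ 16 (mod 53).
Test 32^d mod 53 for each divisor d in increasing order:
32^1 ≡ 32
32^2 ≡ 17
32^4 ≡ 24
32^13 = 32^8·32^4·32^1 ≡ 30
32^26 = 32^16·32^8·32^2 ≡ 52
32^52 = 32^32·32^16·32^4 ≡ 1  ← first divisor giving 1
The order is 52.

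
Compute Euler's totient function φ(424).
208

424 = 2^3 × 53
φ(n) = n × ∏(1 - 1/p) for each prime p dividing n
φ(424) = 424 × (1 - 1/2) × (1 - 1/53) = 208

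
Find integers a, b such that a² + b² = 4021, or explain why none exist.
39² + 50² (a=39, b=50)

Factorization: 4021 = 4021
By Fermat: n is sum of two squares iff every prime p ≡ 3 (mod 4) appears to even power.
All primes ≡ 3 (mod 4) appear to even power.
Search a = 0, 1, 2, … for 4021 - a² a perfect square: first hit at a = 39: 4021 - 1521 = 2500 = 50².
4021 = 39² + 50² = 1521 + 2500 ✓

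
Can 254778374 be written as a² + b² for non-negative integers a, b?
Not possible

Factorization: 254778374 = 2 × 37 × 151^3
By Fermat: n is sum of two squares iff every prime p ≡ 3 (mod 4) appears to even power.
Prime(s) ≡ 3 (mod 4) with odd exponent: [(151, 3)]
Therefore 254778374 cannot be expressed as a² + b².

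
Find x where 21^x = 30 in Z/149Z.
112

Baby-step giant-step with step n = ⌈√149⌉ = 13.
Baby steps 21^j mod 149 (j:value) for j=0..12: 0:1, 1:21, 2:143, 3:23, 4:36, 5:11, 6:82, 7:83, 8:104, 9:98, 10:121, 11:8, 12:19.
Giant-step multiplier: 21^(-13) ≡ 21^(148-13) = 21^135 ≡ 90 (mod 149).
Giant steps γ_i = 30·90^i mod 149: γ_0=30, γ_1=18, γ_2=130, γ_3=78, γ_4=17, γ_5=40, γ_6=24, γ_7=74, γ_8=104 (in table at j=8).
x = i·n + j = 8·13 + 8 = 112.
Check: 21^112 ≡ 30 (mod 149).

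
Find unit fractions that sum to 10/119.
1/12 + 1/1428

Greedy algorithm:
10/119: ceiling(119/10) = 12, use 1/12
1/1428: ceiling(1428/1) = 1428, use 1/1428
Result: 10/119 = 1/12 + 1/1428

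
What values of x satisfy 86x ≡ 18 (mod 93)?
x ≡ 24 (mod 93)

gcd(86, 93) = 1, which divides 18, so solutions exist.
Find 86^(-1) mod 93 by the extended Euclidean algorithm:
93 = 1 × 86 + 7  ⟹  7 = (1)·93 + (-1)·86
86 = 12 × 7 + 2  ⟹  2 = (-12)·93 + (13)·86
7 = 3 × 2 + 1  ⟹  1 = (37)·93 + (-40)·86
So (-40)·86 ≡ 1 (mod 93), i.e. 86^(-1) ≡ -40 ≡ 53 (mod 93).
x ≡ 53 × 18 = 954 ≡ 24 (mod 93).
Check: 86 × 24 = 2064 ≡ 18 (mod 93).
Unique solution: x ≡ 24 (mod 93)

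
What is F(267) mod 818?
270

Matrix identity: Q^n = [[F_(n+1), F_n], [F_n, F_(n-1)]] with Q = [[1,1],[1,0]].
n = 267 = 100001011₂. Square-and-multiply, entries mod 818:
Q^1 = [[1,1],[1,0]]
Q^2 = (Q^1)² = [[2,1],[1,1]]
Q^4 = (Q^2)² = [[5,3],[3,2]]
Q^8 = (Q^4)² = [[34,21],[21,13]]
Q^16 = (Q^8)² = [[779,169],[169,610]]
Q^33 = (Q^16)²·Q = [[609,634],[634,793]]
Q^66 = (Q^33)² = [[645,520],[520,125]]
Q^133 = (Q^66)²·Q = [[521,123],[123,398]]
Q^267 = (Q^133)²·Q = [[423,270],[270,153]]
F_267 mod 818 = Q^267[0][1] = 270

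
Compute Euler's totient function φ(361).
342

361 = 19^2
φ(n) = n × ∏(1 - 1/p) for each prime p dividing n
φ(361) = 361 × (1 - 1/19) = 342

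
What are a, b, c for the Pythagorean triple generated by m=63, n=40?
(2369, 5040, 5569)

Euclid's formula: a = m² - n², b = 2mn, c = m² + n²
m = 63, n = 40
a = 63² - 40² = 3969 - 1600 = 2369
b = 2 × 63 × 40 = 5040
c = 63² + 40² = 3969 + 1600 = 5569
Verification: 2369² + 5040² = 5612161 + 25401600 = 31013761 = 5569² ✓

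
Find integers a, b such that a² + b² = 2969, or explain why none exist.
37² + 40² (a=37, b=40)

Factorization: 2969 = 2969
By Fermat: n is sum of two squares iff every prime p ≡ 3 (mod 4) appears to even power.
All primes ≡ 3 (mod 4) appear to even power.
Search a = 0, 1, 2, … for 2969 - a² a perfect square: first hit at a = 37: 2969 - 1369 = 1600 = 40².
2969 = 37² + 40² = 1369 + 1600 ✓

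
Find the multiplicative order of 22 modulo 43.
14

43 is prime, so ord(22) divides φ(43) = 42.
Divisors of 42: 1, 2, 3, 6, 7, 14, 21, 42.
Repeated squaring: 22^1 ≡ 22, 22^2 ≡ 11, 22^4 ≡ 35, 22^8 ≡ 21, 22^16 ≡ 11, 22^32 ≡ 35 (mod 43).
Test 22^d mod 43 for each divisor d in increasing order:
22^1 ≡ 22
22^2 ≡ 11
22^3 = 22^2·22^1 ≡ 27
22^6 = 22^4·22^2 ≡ 41
22^7 = 22^4·22^2·22^1 ≡ 42
22^14 = 22^8·22^4·22^2 ≡ 1  ← first divisor giving 1
The order is 14.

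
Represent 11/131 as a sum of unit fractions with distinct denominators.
1/12 + 1/1572

Greedy algorithm:
11/131: ceiling(131/11) = 12, use 1/12
1/1572: ceiling(1572/1) = 1572, use 1/1572
Result: 11/131 = 1/12 + 1/1572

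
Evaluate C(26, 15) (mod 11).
2

Using Lucas' theorem:
Write n=26 and k=15 in base 11:
n in base 11: [2, 4]
k in base 11: [1, 4]
C(26,15) mod 11 = ∏ C(n_i, k_i) mod 11
Digit binomials (mod 11): C(2,1) = 2; C(4,4) = 1
Product: 2 × 1 = 2 ≡ 2 (mod 11)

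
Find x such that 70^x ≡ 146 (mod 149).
39

Baby-step giant-step with step n = ⌈√149⌉ = 13.
Baby steps 70^j mod 149 (j:value) for j=0..12: 0:1, 1:70, 2:132, 3:2, 4:140, 5:115, 6:4, 7:131, 8:81, 9:8, 10:113, 11:13, 12:16.
Giant-step multiplier: 70^(-13) ≡ 70^(148-13) = 70^135 ≡ 60 (mod 149).
Giant steps γ_i = 146·60^i mod 149: γ_0=146, γ_1=118, γ_2=77, γ_3=1 (in table at j=0).
x = i·n + j = 3·13 + 0 = 39.
Check: 70^39 ≡ 146 (mod 149).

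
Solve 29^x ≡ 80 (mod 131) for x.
80

Baby-step giant-step with step n = ⌈√131⌉ = 12.
Baby steps 29^j mod 131 (j:value) for j=0..11: 0:1, 1:29, 2:55, 3:23, 4:12, 5:86, 6:5, 7:14, 8:13, 9:115, 10:60, 11:37.
Giant-step multiplier: 29^(-12) ≡ 29^(130-12) = 29^118 ≡ 21 (mod 131).
Giant steps γ_i = 80·21^i mod 131: γ_0=80, γ_1=108, γ_2=41, γ_3=75, γ_4=3, γ_5=63, γ_6=13 (in table at j=8).
x = i·n + j = 6·12 + 8 = 80.
Check: 29^80 ≡ 80 (mod 131).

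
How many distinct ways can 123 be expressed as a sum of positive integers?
2552338241

p(n) counts ways to write n as a sum of positive integers (order ignored).
Euler's pentagonal recurrence: p(k) = p(k-1) + p(k-2) - p(k-5) - p(k-7) + p(k-12) + p(k-15) - ... (offsets j(3j∓1)/2, signs ++--, p(0)=1, p(<0)=0).
DP table for k = 0..122: p(0)=1, p(1)=1, p(2)=2, p(3)=3, p(4)=5, p(5)=7, p(6)=11, p(7)=15, p(8)=22, p(9)=30, p(10)=42, p(11)=56, p(12)=77, p(13)=101, p(14)=135, p(15)=176, p(16)=231, p(17)=297, p(18)=385, p(19)=490, p(20)=627, p(21)=792, p(22)=1002, p(23)=1255, p(24)=1575, p(25)=1958, p(26)=2436, p(27)=3010, p(28)=3718, p(29)=4565, p(30)=5604, p(31)=6842, p(32)=8349, p(33)=10143, p(34)=12310, p(35)=14883, p(36)=17977, p(37)=21637, p(38)=26015, p(39)=31185, p(40)=37338, p(41)=44583, p(42)=53174, p(43)=63261, p(44)=75175, p(45)=89134, p(46)=105558, p(47)=124754, p(48)=147273, p(49)=173525, p(50)=204226, p(51)=239943, p(52)=281589, p(53)=329931, p(54)=386155, p(55)=451276, p(56)=526823, p(57)=614154, p(58)=715220, p(59)=831820, p(60)=966467, p(61)=1121505, p(62)=1300156, p(63)=1505499, p(64)=1741630, p(65)=2012558, p(66)=2323520, p(67)=2679689, p(68)=3087735, p(69)=3554345, p(70)=4087968, p(71)=4697205, p(72)=5392783, p(73)=6185689, p(74)=7089500, p(75)=8118264, p(76)=9289091, p(77)=10619863, p(78)=12132164, p(79)=13848650, p(80)=15796476, p(81)=18004327, p(82)=20506255, p(83)=23338469, p(84)=26543660, p(85)=30167357, p(86)=34262962, p(87)=38887673, p(88)=44108109, p(89)=49995925, p(90)=56634173, p(91)=64112359, p(92)=72533807, p(93)=82010177, p(94)=92669720, p(95)=104651419, p(96)=118114304, p(97)=133230930, p(98)=150198136, p(99)=169229875, p(100)=190569292, p(101)=214481126, p(102)=241265379, p(103)=271248950, p(104)=304801365, p(105)=342325709, p(106)=384276336, p(107)=431149389, p(108)=483502844, p(109)=541946240, p(110)=607163746, p(111)=679903203, p(112)=761002156, p(113)=851376628, p(114)=952050665, p(115)=1064144451, p(116)=1188908248, p(117)=1327710076, p(118)=1482074143, p(119)=1653668665, p(120)=1844349560, p(121)=2056148051, p(122)=2291320912.
Final step: p(123) = p(122) + p(121) - p(118) - p(116) + p(111) + p(108) - p(101) - p(97) + p(88) + p(83) - p(72) - p(66) + p(53) + p(46) - p(31) - p(23) + p(6)
= 2291320912 + 2056148051 - 1482074143 - 1188908248 + 679903203 + 483502844 - 214481126 - 133230930 + 44108109 + 23338469 - 5392783 - 2323520 + 329931 + 105558 - 6842 - 1255 + 11
= 2552338241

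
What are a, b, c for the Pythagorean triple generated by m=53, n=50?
(309, 5300, 5309)

Euclid's formula: a = m² - n², b = 2mn, c = m² + n²
m = 53, n = 50
a = 53² - 50² = 2809 - 2500 = 309
b = 2 × 53 × 50 = 5300
c = 53² + 50² = 2809 + 2500 = 5309
Verification: 309² + 5300² = 95481 + 28090000 = 28185481 = 5309² ✓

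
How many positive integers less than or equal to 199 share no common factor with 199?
198

199 = 199
φ(n) = n × ∏(1 - 1/p) for each prime p dividing n
φ(199) = 199 × (1 - 1/199) = 198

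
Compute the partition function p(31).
6842

p(n) counts ways to write n as a sum of positive integers (order ignored).
Euler's pentagonal recurrence: p(k) = p(k-1) + p(k-2) - p(k-5) - p(k-7) + p(k-12) + p(k-15) - ... (offsets j(3j∓1)/2, signs ++--, p(0)=1, p(<0)=0).
DP table for k = 0..30: p(0)=1, p(1)=1, p(2)=2, p(3)=3, p(4)=5, p(5)=7, p(6)=11, p(7)=15, p(8)=22, p(9)=30, p(10)=42, p(11)=56, p(12)=77, p(13)=101, p(14)=135, p(15)=176, p(16)=231, p(17)=297, p(18)=385, p(19)=490, p(20)=627, p(21)=792, p(22)=1002, p(23)=1255, p(24)=1575, p(25)=1958, p(26)=2436, p(27)=3010, p(28)=3718, p(29)=4565, p(30)=5604.
Final step: p(31) = p(30) + p(29) - p(26) - p(24) + p(19) + p(16) - p(9) - p(5)
= 5604 + 4565 - 2436 - 1575 + 490 + 231 - 30 - 7
= 6842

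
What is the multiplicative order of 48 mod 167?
83

167 is prime, so ord(48) divides φ(167) = 166.
Divisors of 166: 1, 2, 83, 166.
Repeated squaring: 48^1 ≡ 48, 48^2 ≡ 133, 48^4 ≡ 154, 48^8 ≡ 2, 48^16 ≡ 4, 48^32 ≡ 16, 48^64 ≡ 89, 48^128 ≡ 72 (mod 167).
Test 48^d mod 167 for each divisor d in increasing order:
48^1 ≡ 48
48^2 ≡ 133
48^83 = 48^64·48^16·48^2·48^1 ≡ 1  ← first divisor giving 1
The order is 83.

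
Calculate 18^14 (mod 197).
6

Repeated squaring. Binary of 14 = 1110.
18^1 ≡ 18 (mod 197); 18^2 ≡ 127 (mod 197); 18^4 ≡ 172 (mod 197); 18^8 ≡ 34 (mod 197)
18^14 = 18^2 × 18^4 × 18^8 ≡ 6 (mod 197)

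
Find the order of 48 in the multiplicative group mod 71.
7

71 is prime, so ord(48) divides φ(71) = 70.
Divisors of 70: 1, 2, 5, 7, 10, 14, 35, 70.
Repeated squaring: 48^1 ≡ 48, 48^2 ≡ 32, 48^4 ≡ 30, 48^8 ≡ 48, 48^16 ≡ 32, 48^32 ≡ 30, 48^64 ≡ 48 (mod 71).
Test 48^d mod 71 for each divisor d in increasing order:
48^1 ≡ 48
48^2 ≡ 32
48^5 = 48^4·48^1 ≡ 20
48^7 = 48^4·48^2·48^1 ≡ 1  ← first divisor giving 1
The order is 7.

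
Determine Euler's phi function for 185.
144

185 = 5 × 37
φ(n) = n × ∏(1 - 1/p) for each prime p dividing n
φ(185) = 185 × (1 - 1/5) × (1 - 1/37) = 144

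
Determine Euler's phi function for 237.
156

237 = 3 × 79
φ(n) = n × ∏(1 - 1/p) for each prime p dividing n
φ(237) = 237 × (1 - 1/3) × (1 - 1/79) = 156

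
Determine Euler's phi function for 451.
400

451 = 11 × 41
φ(n) = n × ∏(1 - 1/p) for each prime p dividing n
φ(451) = 451 × (1 - 1/11) × (1 - 1/41) = 400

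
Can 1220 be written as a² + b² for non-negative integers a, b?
8² + 34² (a=8, b=34)

Factorization: 1220 = 2^2 × 5 × 61
By Fermat: n is sum of two squares iff every prime p ≡ 3 (mod 4) appears to even power.
All primes ≡ 3 (mod 4) appear to even power.
Search a = 0, 1, 2, … for 1220 - a² a perfect square: first hit at a = 8: 1220 - 64 = 1156 = 34².
1220 = 8² + 34² = 64 + 1156 ✓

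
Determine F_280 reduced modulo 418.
55

Matrix identity: Q^n = [[F_(n+1), F_n], [F_n, F_(n-1)]] with Q = [[1,1],[1,0]].
n = 280 = 100011000₂. Square-and-multiply, entries mod 418:
Q^1 = [[1,1],[1,0]]
Q^2 = (Q^1)² = [[2,1],[1,1]]
Q^4 = (Q^2)² = [[5,3],[3,2]]
Q^8 = (Q^4)² = [[34,21],[21,13]]
Q^17 = (Q^8)²·Q = [[76,343],[343,151]]
Q^35 = (Q^17)²·Q = [[228,115],[115,113]]
Q^70 = (Q^35)² = [[1,341],[341,78]]
Q^140 = (Q^70)² = [[78,187],[187,309]]
Q^280 = (Q^140)² = [[89,55],[55,34]]
F_280 mod 418 = Q^280[0][1] = 55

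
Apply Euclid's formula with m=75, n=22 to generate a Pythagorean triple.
(5141, 3300, 6109)

Euclid's formula: a = m² - n², b = 2mn, c = m² + n²
m = 75, n = 22
a = 75² - 22² = 5625 - 484 = 5141
b = 2 × 75 × 22 = 3300
c = 75² + 22² = 5625 + 484 = 6109
Verification: 5141² + 3300² = 26429881 + 10890000 = 37319881 = 6109² ✓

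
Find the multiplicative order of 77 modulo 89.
8

89 is prime, so ord(77) divides φ(89) = 88.
Divisors of 88: 1, 2, 4, 8, 11, 22, 44, 88.
Repeated squaring: 77^1 ≡ 77, 77^2 ≡ 55, 77^4 ≡ 88, 77^8 ≡ 1, 77^16 ≡ 1, 77^32 ≡ 1, 77^64 ≡ 1 (mod 89).
Test 77^d mod 89 for each divisor d in increasing order:
77^1 ≡ 77
77^2 ≡ 55
77^4 ≡ 88
77^8 ≡ 1  ← first divisor giving 1
The order is 8.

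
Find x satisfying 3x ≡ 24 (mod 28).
x ≡ 8 (mod 28)

gcd(3, 28) = 1, which divides 24, so solutions exist.
Find 3^(-1) mod 28 by the extended Euclidean algorithm:
28 = 9 × 3 + 1  ⟹  1 = (1)·28 + (-9)·3
So (-9)·3 ≡ 1 (mod 28), i.e. 3^(-1) ≡ -9 ≡ 19 (mod 28).
x ≡ 19 × 24 = 456 ≡ 8 (mod 28).
Check: 3 × 8 = 24 ≡ 24 (mod 28).
Unique solution: x ≡ 8 (mod 28)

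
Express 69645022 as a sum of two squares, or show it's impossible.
Not possible

Factorization: 69645022 = 2 × 17 × 127^3
By Fermat: n is sum of two squares iff every prime p ≡ 3 (mod 4) appears to even power.
Prime(s) ≡ 3 (mod 4) with odd exponent: [(127, 3)]
Therefore 69645022 cannot be expressed as a² + b².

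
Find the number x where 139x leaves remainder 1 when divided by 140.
139

gcd(139, 140) = 1, so the inverse exists.
Extended Euclidean algorithm on (140, 139):
140 = 1 × 139 + 1  ⟹  1 = (1)·140 + (-1)·139
So (-1)·139 ≡ 1 (mod 140), i.e. 139^(-1) ≡ -1 ≡ 139 (mod 140).
Check: 139 × 139 = 19321 ≡ 1 (mod 140)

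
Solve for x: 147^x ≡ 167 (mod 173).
14

Baby-step giant-step with step n = ⌈√173⌉ = 14.
Baby steps 147^j mod 173 (j:value) for j=0..13: 0:1, 1:147, 2:157, 3:70, 4:83, 5:91, 6:56, 7:101, 8:142, 9:114, 10:150, 11:79, 12:22, 13:120.
Giant-step multiplier: 147^(-14) ≡ 147^(172-14) = 147^158 ≡ 144 (mod 173).
Giant steps γ_i = 167·144^i mod 173: γ_0=167, γ_1=1 (in table at j=0).
x = i·n + j = 1·14 + 0 = 14.
Check: 147^14 ≡ 167 (mod 173).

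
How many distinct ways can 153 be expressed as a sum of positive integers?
54770336324

p(n) counts ways to write n as a sum of positive integers (order ignored).
Euler's pentagonal recurrence: p(k) = p(k-1) + p(k-2) - p(k-5) - p(k-7) + p(k-12) + p(k-15) - ... (offsets j(3j∓1)/2, signs ++--, p(0)=1, p(<0)=0).
DP table for k = 0..152: p(0)=1, p(1)=1, p(2)=2, p(3)=3, p(4)=5, p(5)=7, p(6)=11, p(7)=15, p(8)=22, p(9)=30, p(10)=42, p(11)=56, p(12)=77, p(13)=101, p(14)=135, p(15)=176, p(16)=231, p(17)=297, p(18)=385, p(19)=490, p(20)=627, p(21)=792, p(22)=1002, p(23)=1255, p(24)=1575, p(25)=1958, p(26)=2436, p(27)=3010, p(28)=3718, p(29)=4565, p(30)=5604, p(31)=6842, p(32)=8349, p(33)=10143, p(34)=12310, p(35)=14883, p(36)=17977, p(37)=21637, p(38)=26015, p(39)=31185, p(40)=37338, p(41)=44583, p(42)=53174, p(43)=63261, p(44)=75175, p(45)=89134, p(46)=105558, p(47)=124754, p(48)=147273, p(49)=173525, p(50)=204226, p(51)=239943, p(52)=281589, p(53)=329931, p(54)=386155, p(55)=451276, p(56)=526823, p(57)=614154, p(58)=715220, p(59)=831820, p(60)=966467, p(61)=1121505, p(62)=1300156, p(63)=1505499, p(64)=1741630, p(65)=2012558, p(66)=2323520, p(67)=2679689, p(68)=3087735, p(69)=3554345, p(70)=4087968, p(71)=4697205, p(72)=5392783, p(73)=6185689, p(74)=7089500, p(75)=8118264, p(76)=9289091, p(77)=10619863, p(78)=12132164, p(79)=13848650, p(80)=15796476, p(81)=18004327, p(82)=20506255, p(83)=23338469, p(84)=26543660, p(85)=30167357, p(86)=34262962, p(87)=38887673, p(88)=44108109, p(89)=49995925, p(90)=56634173, p(91)=64112359, p(92)=72533807, p(93)=82010177, p(94)=92669720, p(95)=104651419, p(96)=118114304, p(97)=133230930, p(98)=150198136, p(99)=169229875, p(100)=190569292, p(101)=214481126, p(102)=241265379, p(103)=271248950, p(104)=304801365, p(105)=342325709, p(106)=384276336, p(107)=431149389, p(108)=483502844, p(109)=541946240, p(110)=607163746, p(111)=679903203, p(112)=761002156, p(113)=851376628, p(114)=952050665, p(115)=1064144451, p(116)=1188908248, p(117)=1327710076, p(118)=1482074143, p(119)=1653668665, p(120)=1844349560, p(121)=2056148051, p(122)=2291320912, p(123)=2552338241, p(124)=2841940500, p(125)=3163127352, p(126)=3519222692, p(127)=3913864295, p(128)=4351078600, p(129)=4835271870, p(130)=5371315400, p(131)=5964539504, p(132)=6620830889, p(133)=7346629512, p(134)=8149040695, p(135)=9035836076, p(136)=10015581680, p(137)=11097645016, p(138)=12292341831, p(139)=13610949895, p(140)=15065878135, p(141)=16670689208, p(142)=18440293320, p(143)=20390982757, p(144)=22540654445, p(145)=24908858009, p(146)=27517052599, p(147)=30388671978, p(148)=33549419497, p(149)=37027355200, p(150)=40853235313, p(151)=45060624582, p(152)=49686288421.
Final step: p(153) = p(152) + p(151) - p(148) - p(146) + p(141) + p(138) - p(131) - p(127) + p(118) + p(113) - p(102) - p(96) + p(83) + p(76) - p(61) - p(53) + p(36) + p(27) - p(8)
= 49686288421 + 45060624582 - 33549419497 - 27517052599 + 16670689208 + 12292341831 - 5964539504 - 3913864295 + 1482074143 + 851376628 - 241265379 - 118114304 + 23338469 + 9289091 - 1121505 - 329931 + 17977 + 3010 - 22
= 54770336324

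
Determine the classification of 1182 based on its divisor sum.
abundant

Proper divisors of 1182: sum = 1 + 2 + 3 + 6 + 197 + 394 + 591 = 1194
Since 1194 > 1182, 1182 is abundant.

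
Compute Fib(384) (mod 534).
390

Matrix identity: Q^n = [[F_(n+1), F_n], [F_n, F_(n-1)]] with Q = [[1,1],[1,0]].
n = 384 = 110000000₂. Square-and-multiply, entries mod 534:
Q^1 = [[1,1],[1,0]]
Q^3 = (Q^1)²·Q = [[3,2],[2,1]]
Q^6 = (Q^3)² = [[13,8],[8,5]]
Q^12 = (Q^6)² = [[233,144],[144,89]]
Q^24 = (Q^12)² = [[265,444],[444,355]]
Q^48 = (Q^24)² = [[361,270],[270,91]]
Q^96 = (Q^48)² = [[301,288],[288,13]]
Q^192 = (Q^96)² = [[529,186],[186,343]]
Q^384 = (Q^192)² = [[445,390],[390,55]]
F_384 mod 534 = Q^384[0][1] = 390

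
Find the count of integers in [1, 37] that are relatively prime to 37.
36

37 = 37
φ(n) = n × ∏(1 - 1/p) for each prime p dividing n
φ(37) = 37 × (1 - 1/37) = 36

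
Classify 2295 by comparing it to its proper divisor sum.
deficient

Proper divisors of 2295: sum = 1 + 3 + 5 + 9 + 15 + 17 + 27 + 45 + 51 + 85 + 135 + 153 + 255 + 459 + 765 = 2025
Since 2025 < 2295, 2295 is deficient.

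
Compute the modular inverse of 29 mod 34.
27

gcd(29, 34) = 1, so the inverse exists.
Extended Euclidean algorithm on (34, 29):
34 = 1 × 29 + 5  ⟹  5 = (1)·34 + (-1)·29
29 = 5 × 5 + 4  ⟹  4 = (-5)·34 + (6)·29
5 = 1 × 4 + 1  ⟹  1 = (6)·34 + (-7)·29
So (-7)·29 ≡ 1 (mod 34), i.e. 29^(-1) ≡ -7 ≡ 27 (mod 34).
Check: 29 × 27 = 783 ≡ 1 (mod 34)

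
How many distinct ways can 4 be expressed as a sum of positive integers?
5

p(n) counts ways to write n as a sum of positive integers (order ignored).
Examples: 4; 3 + 1; 2 + 2; 2 + 1 + 1; 1 + 1 + 1 + 1
p(4) = 5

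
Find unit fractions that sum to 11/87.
1/8 + 1/696

Greedy algorithm:
11/87: ceiling(87/11) = 8, use 1/8
1/696: ceiling(696/1) = 696, use 1/696
Result: 11/87 = 1/8 + 1/696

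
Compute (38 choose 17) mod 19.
0

Using Lucas' theorem:
Write n=38 and k=17 in base 19:
n in base 19: [2, 0]
k in base 19: [0, 17]
C(38,17) mod 19 = ∏ C(n_i, k_i) mod 19
Digit binomials (mod 19): C(2,0) = 1; C(0,17) = 0 (k_i > n_i)
Product: 1 × 0 = 0 ≡ 0 (mod 19)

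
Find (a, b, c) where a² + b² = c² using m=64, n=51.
(1495, 6528, 6697)

Euclid's formula: a = m² - n², b = 2mn, c = m² + n²
m = 64, n = 51
a = 64² - 51² = 4096 - 2601 = 1495
b = 2 × 64 × 51 = 6528
c = 64² + 51² = 4096 + 2601 = 6697
Verification: 1495² + 6528² = 2235025 + 42614784 = 44849809 = 6697² ✓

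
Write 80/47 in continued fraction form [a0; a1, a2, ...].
[1; 1, 2, 2, 1, 4]

Euclidean algorithm steps:
80 = 1 × 47 + 33
47 = 1 × 33 + 14
33 = 2 × 14 + 5
14 = 2 × 5 + 4
5 = 1 × 4 + 1
4 = 4 × 1 + 0
Continued fraction: [1; 1, 2, 2, 1, 4]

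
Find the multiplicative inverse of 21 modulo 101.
77

gcd(21, 101) = 1, so the inverse exists.
Extended Euclidean algorithm on (101, 21):
101 = 4 × 21 + 17  ⟹  17 = (1)·101 + (-4)·21
21 = 1 × 17 + 4  ⟹  4 = (-1)·101 + (5)·21
17 = 4 × 4 + 1  ⟹  1 = (5)·101 + (-24)·21
So (-24)·21 ≡ 1 (mod 101), i.e. 21^(-1) ≡ -24 ≡ 77 (mod 101).
Check: 21 × 77 = 1617 ≡ 1 (mod 101)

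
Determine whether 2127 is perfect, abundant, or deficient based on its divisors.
deficient

Proper divisors of 2127: sum = 1 + 3 + 709 = 713
Since 713 < 2127, 2127 is deficient.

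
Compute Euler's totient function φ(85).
64

85 = 5 × 17
φ(n) = n × ∏(1 - 1/p) for each prime p dividing n
φ(85) = 85 × (1 - 1/5) × (1 - 1/17) = 64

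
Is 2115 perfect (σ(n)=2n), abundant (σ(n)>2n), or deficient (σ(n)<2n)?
deficient

Proper divisors of 2115: sum = 1 + 3 + 5 + 9 + 15 + 45 + 47 + 141 + 235 + 423 + 705 = 1629
Since 1629 < 2115, 2115 is deficient.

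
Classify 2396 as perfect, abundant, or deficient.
deficient

Proper divisors of 2396: sum = 1 + 2 + 4 + 599 + 1198 = 1804
Since 1804 < 2396, 2396 is deficient.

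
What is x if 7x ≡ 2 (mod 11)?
x ≡ 5 (mod 11)

gcd(7, 11) = 1, which divides 2, so solutions exist.
Find 7^(-1) mod 11 by the extended Euclidean algorithm:
11 = 1 × 7 + 4  ⟹  4 = (1)·11 + (-1)·7
7 = 1 × 4 + 3  ⟹  3 = (-1)·11 + (2)·7
4 = 1 × 3 + 1  ⟹  1 = (2)·11 + (-3)·7
So (-3)·7 ≡ 1 (mod 11), i.e. 7^(-1) ≡ -3 ≡ 8 (mod 11).
x ≡ 8 × 2 = 16 ≡ 5 (mod 11).
Check: 7 × 5 = 35 ≡ 2 (mod 11).
Unique solution: x ≡ 5 (mod 11)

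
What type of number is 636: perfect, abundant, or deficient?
abundant

Proper divisors of 636: sum = 1 + 2 + 3 + 4 + 6 + 12 + 53 + 106 + 159 + 212 + 318 = 876
Since 876 > 636, 636 is abundant.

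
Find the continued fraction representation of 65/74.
[0; 1, 7, 4, 2]

Euclidean algorithm steps:
65 = 0 × 74 + 65
74 = 1 × 65 + 9
65 = 7 × 9 + 2
9 = 4 × 2 + 1
2 = 2 × 1 + 0
Continued fraction: [0; 1, 7, 4, 2]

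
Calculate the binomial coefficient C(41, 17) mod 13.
0

Using Lucas' theorem:
Write n=41 and k=17 in base 13:
n in base 13: [3, 2]
k in base 13: [1, 4]
C(41,17) mod 13 = ∏ C(n_i, k_i) mod 13
Digit binomials (mod 13): C(3,1) = 3; C(2,4) = 0 (k_i > n_i)
Product: 3 × 0 = 0 ≡ 0 (mod 13)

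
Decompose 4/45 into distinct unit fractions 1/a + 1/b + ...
1/12 + 1/180

Greedy algorithm:
4/45: ceiling(45/4) = 12, use 1/12
1/180: ceiling(180/1) = 180, use 1/180
Result: 4/45 = 1/12 + 1/180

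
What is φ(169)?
156

169 = 13^2
φ(n) = n × ∏(1 - 1/p) for each prime p dividing n
φ(169) = 169 × (1 - 1/13) = 156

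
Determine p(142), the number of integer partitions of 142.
18440293320

p(n) counts ways to write n as a sum of positive integers (order ignored).
Euler's pentagonal recurrence: p(k) = p(k-1) + p(k-2) - p(k-5) - p(k-7) + p(k-12) + p(k-15) - ... (offsets j(3j∓1)/2, signs ++--, p(0)=1, p(<0)=0).
DP table for k = 0..141: p(0)=1, p(1)=1, p(2)=2, p(3)=3, p(4)=5, p(5)=7, p(6)=11, p(7)=15, p(8)=22, p(9)=30, p(10)=42, p(11)=56, p(12)=77, p(13)=101, p(14)=135, p(15)=176, p(16)=231, p(17)=297, p(18)=385, p(19)=490, p(20)=627, p(21)=792, p(22)=1002, p(23)=1255, p(24)=1575, p(25)=1958, p(26)=2436, p(27)=3010, p(28)=3718, p(29)=4565, p(30)=5604, p(31)=6842, p(32)=8349, p(33)=10143, p(34)=12310, p(35)=14883, p(36)=17977, p(37)=21637, p(38)=26015, p(39)=31185, p(40)=37338, p(41)=44583, p(42)=53174, p(43)=63261, p(44)=75175, p(45)=89134, p(46)=105558, p(47)=124754, p(48)=147273, p(49)=173525, p(50)=204226, p(51)=239943, p(52)=281589, p(53)=329931, p(54)=386155, p(55)=451276, p(56)=526823, p(57)=614154, p(58)=715220, p(59)=831820, p(60)=966467, p(61)=1121505, p(62)=1300156, p(63)=1505499, p(64)=1741630, p(65)=2012558, p(66)=2323520, p(67)=2679689, p(68)=3087735, p(69)=3554345, p(70)=4087968, p(71)=4697205, p(72)=5392783, p(73)=6185689, p(74)=7089500, p(75)=8118264, p(76)=9289091, p(77)=10619863, p(78)=12132164, p(79)=13848650, p(80)=15796476, p(81)=18004327, p(82)=20506255, p(83)=23338469, p(84)=26543660, p(85)=30167357, p(86)=34262962, p(87)=38887673, p(88)=44108109, p(89)=49995925, p(90)=56634173, p(91)=64112359, p(92)=72533807, p(93)=82010177, p(94)=92669720, p(95)=104651419, p(96)=118114304, p(97)=133230930, p(98)=150198136, p(99)=169229875, p(100)=190569292, p(101)=214481126, p(102)=241265379, p(103)=271248950, p(104)=304801365, p(105)=342325709, p(106)=384276336, p(107)=431149389, p(108)=483502844, p(109)=541946240, p(110)=607163746, p(111)=679903203, p(112)=761002156, p(113)=851376628, p(114)=952050665, p(115)=1064144451, p(116)=1188908248, p(117)=1327710076, p(118)=1482074143, p(119)=1653668665, p(120)=1844349560, p(121)=2056148051, p(122)=2291320912, p(123)=2552338241, p(124)=2841940500, p(125)=3163127352, p(126)=3519222692, p(127)=3913864295, p(128)=4351078600, p(129)=4835271870, p(130)=5371315400, p(131)=5964539504, p(132)=6620830889, p(133)=7346629512, p(134)=8149040695, p(135)=9035836076, p(136)=10015581680, p(137)=11097645016, p(138)=12292341831, p(139)=13610949895, p(140)=15065878135, p(141)=16670689208.
Final step: p(142) = p(141) + p(140) - p(137) - p(135) + p(130) + p(127) - p(120) - p(116) + p(107) + p(102) - p(91) - p(85) + p(72) + p(65) - p(50) - p(42) + p(25) + p(16)
= 16670689208 + 15065878135 - 11097645016 - 9035836076 + 5371315400 + 3913864295 - 1844349560 - 1188908248 + 431149389 + 241265379 - 64112359 - 30167357 + 5392783 + 2012558 - 204226 - 53174 + 1958 + 231
= 18440293320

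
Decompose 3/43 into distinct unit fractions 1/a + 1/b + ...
1/15 + 1/323 + 1/208335

Greedy algorithm:
3/43: ceiling(43/3) = 15, use 1/15
2/645: ceiling(645/2) = 323, use 1/323
1/208335: ceiling(208335/1) = 208335, use 1/208335
Result: 3/43 = 1/15 + 1/323 + 1/208335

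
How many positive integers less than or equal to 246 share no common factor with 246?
80

246 = 2 × 3 × 41
φ(n) = n × ∏(1 - 1/p) for each prime p dividing n
φ(246) = 246 × (1 - 1/2) × (1 - 1/3) × (1 - 1/41) = 80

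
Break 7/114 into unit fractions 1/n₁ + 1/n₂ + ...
1/17 + 1/388 + 1/375972

Greedy algorithm:
7/114: ceiling(114/7) = 17, use 1/17
5/1938: ceiling(1938/5) = 388, use 1/388
1/375972: ceiling(375972/1) = 375972, use 1/375972
Result: 7/114 = 1/17 + 1/388 + 1/375972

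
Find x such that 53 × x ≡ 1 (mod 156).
53

gcd(53, 156) = 1, so the inverse exists.
Extended Euclidean algorithm on (156, 53):
156 = 2 × 53 + 50  ⟹  50 = (1)·156 + (-2)·53
53 = 1 × 50 + 3  ⟹  3 = (-1)·156 + (3)·53
50 = 16 × 3 + 2  ⟹  2 = (17)·156 + (-50)·53
3 = 1 × 2 + 1  ⟹  1 = (-18)·156 + (53)·53
So (53)·53 ≡ 1 (mod 156), i.e. 53^(-1) ≡ 53 (mod 156).
Check: 53 × 53 = 2809 ≡ 1 (mod 156)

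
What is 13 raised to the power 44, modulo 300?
61

Repeated squaring. Binary of 44 = 101100.
13^1 ≡ 13 (mod 300); 13^2 ≡ 169 (mod 300); 13^4 ≡ 61 (mod 300); 13^8 ≡ 121 (mod 300); 13^16 ≡ 241 (mod 300); 13^32 ≡ 181 (mod 300)
13^44 = 13^4 × 13^8 × 13^32 ≡ 61 (mod 300)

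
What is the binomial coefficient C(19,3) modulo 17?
0

Using Lucas' theorem:
Write n=19 and k=3 in base 17:
n in base 17: [1, 2]
k in base 17: [0, 3]
C(19,3) mod 17 = ∏ C(n_i, k_i) mod 17
Digit binomials (mod 17): C(1,0) = 1; C(2,3) = 0 (k_i > n_i)
Product: 1 × 0 = 0 ≡ 0 (mod 17)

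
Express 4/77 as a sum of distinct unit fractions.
1/20 + 1/514 + 1/395780

Greedy algorithm:
4/77: ceiling(77/4) = 20, use 1/20
3/1540: ceiling(1540/3) = 514, use 1/514
1/395780: ceiling(395780/1) = 395780, use 1/395780
Result: 4/77 = 1/20 + 1/514 + 1/395780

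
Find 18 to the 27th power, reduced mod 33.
6

Repeated squaring. Binary of 27 = 11011.
18^1 ≡ 18 (mod 33); 18^2 ≡ 27 (mod 33); 18^4 ≡ 3 (mod 33); 18^8 ≡ 9 (mod 33); 18^16 ≡ 15 (mod 33)
18^27 = 18^1 × 18^2 × 18^8 × 18^16 ≡ 6 (mod 33)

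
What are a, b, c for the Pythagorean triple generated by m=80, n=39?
(4879, 6240, 7921)

Euclid's formula: a = m² - n², b = 2mn, c = m² + n²
m = 80, n = 39
a = 80² - 39² = 6400 - 1521 = 4879
b = 2 × 80 × 39 = 6240
c = 80² + 39² = 6400 + 1521 = 7921
Verification: 4879² + 6240² = 23804641 + 38937600 = 62742241 = 7921² ✓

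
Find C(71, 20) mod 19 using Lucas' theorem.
4

Using Lucas' theorem:
Write n=71 and k=20 in base 19:
n in base 19: [3, 14]
k in base 19: [1, 1]
C(71,20) mod 19 = ∏ C(n_i, k_i) mod 19
Digit binomials (mod 19): C(3,1) = 3; C(14,1) = 14
Product: 3 × 14 = 42 ≡ 4 (mod 19)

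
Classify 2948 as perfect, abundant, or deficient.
deficient

Proper divisors of 2948: sum = 1 + 2 + 4 + 11 + 22 + 44 + 67 + 134 + 268 + 737 + 1474 = 2764
Since 2764 < 2948, 2948 is deficient.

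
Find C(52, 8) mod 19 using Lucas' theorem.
1

Using Lucas' theorem:
Write n=52 and k=8 in base 19:
n in base 19: [2, 14]
k in base 19: [0, 8]
C(52,8) mod 19 = ∏ C(n_i, k_i) mod 19
Digit binomials (mod 19): C(2,0) = 1; C(14,8) = 3003 ≡ 1
Product: 1 × 1 = 1 ≡ 1 (mod 19)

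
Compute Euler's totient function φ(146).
72

146 = 2 × 73
φ(n) = n × ∏(1 - 1/p) for each prime p dividing n
φ(146) = 146 × (1 - 1/2) × (1 - 1/73) = 72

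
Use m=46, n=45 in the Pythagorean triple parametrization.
(91, 4140, 4141)

Euclid's formula: a = m² - n², b = 2mn, c = m² + n²
m = 46, n = 45
a = 46² - 45² = 2116 - 2025 = 91
b = 2 × 46 × 45 = 4140
c = 46² + 45² = 2116 + 2025 = 4141
Verification: 91² + 4140² = 8281 + 17139600 = 17147881 = 4141² ✓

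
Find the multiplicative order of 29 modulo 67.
3

67 is prime, so ord(29) divides φ(67) = 66.
Divisors of 66: 1, 2, 3, 6, 11, 22, 33, 66.
Repeated squaring: 29^1 ≡ 29, 29^2 ≡ 37, 29^4 ≡ 29, 29^8 ≡ 37, 29^16 ≡ 29, 29^32 ≡ 37, 29^64 ≡ 29 (mod 67).
Test 29^d mod 67 for each divisor d in increasing order:
29^1 ≡ 29
29^2 ≡ 37
29^3 = 29^2·29^1 ≡ 1  ← first divisor giving 1
The order is 3.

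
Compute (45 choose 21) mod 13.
0

Using Lucas' theorem:
Write n=45 and k=21 in base 13:
n in base 13: [3, 6]
k in base 13: [1, 8]
C(45,21) mod 13 = ∏ C(n_i, k_i) mod 13
Digit binomials (mod 13): C(3,1) = 3; C(6,8) = 0 (k_i > n_i)
Product: 3 × 0 = 0 ≡ 0 (mod 13)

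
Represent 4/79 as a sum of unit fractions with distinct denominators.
1/20 + 1/1580

Greedy algorithm:
4/79: ceiling(79/4) = 20, use 1/20
1/1580: ceiling(1580/1) = 1580, use 1/1580
Result: 4/79 = 1/20 + 1/1580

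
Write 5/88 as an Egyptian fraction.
1/18 + 1/792

Greedy algorithm:
5/88: ceiling(88/5) = 18, use 1/18
1/792: ceiling(792/1) = 792, use 1/792
Result: 5/88 = 1/18 + 1/792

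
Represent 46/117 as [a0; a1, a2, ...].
[0; 2, 1, 1, 5, 4]

Euclidean algorithm steps:
46 = 0 × 117 + 46
117 = 2 × 46 + 25
46 = 1 × 25 + 21
25 = 1 × 21 + 4
21 = 5 × 4 + 1
4 = 4 × 1 + 0
Continued fraction: [0; 2, 1, 1, 5, 4]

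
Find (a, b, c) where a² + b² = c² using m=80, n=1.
(6399, 160, 6401)

Euclid's formula: a = m² - n², b = 2mn, c = m² + n²
m = 80, n = 1
a = 80² - 1² = 6400 - 1 = 6399
b = 2 × 80 × 1 = 160
c = 80² + 1² = 6400 + 1 = 6401
Verification: 6399² + 160² = 40947201 + 25600 = 40972801 = 6401² ✓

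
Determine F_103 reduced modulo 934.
249

Matrix identity: Q^n = [[F_(n+1), F_n], [F_n, F_(n-1)]] with Q = [[1,1],[1,0]].
n = 103 = 1100111₂. Square-and-multiply, entries mod 934:
Q^1 = [[1,1],[1,0]]
Q^3 = (Q^1)²·Q = [[3,2],[2,1]]
Q^6 = (Q^3)² = [[13,8],[8,5]]
Q^12 = (Q^6)² = [[233,144],[144,89]]
Q^25 = (Q^12)²·Q = [[907,305],[305,602]]
Q^51 = (Q^25)²·Q = [[137,354],[354,717]]
Q^103 = (Q^51)²·Q = [[883,249],[249,634]]
F_103 mod 934 = Q^103[0][1] = 249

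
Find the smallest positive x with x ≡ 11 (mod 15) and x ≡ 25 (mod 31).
56

Using Chinese Remainder Theorem:
M = 15 × 31 = 465
M1 = 31, M2 = 15
y1 = 31^(-1) mod 15 = 1
y2 = 15^(-1) mod 31 = 29
x = (11×31×1 + 25×15×29) mod 465 = 56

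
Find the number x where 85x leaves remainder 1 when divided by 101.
82

gcd(85, 101) = 1, so the inverse exists.
Extended Euclidean algorithm on (101, 85):
101 = 1 × 85 + 16  ⟹  16 = (1)·101 + (-1)·85
85 = 5 × 16 + 5  ⟹  5 = (-5)·101 + (6)·85
16 = 3 × 5 + 1  ⟹  1 = (16)·101 + (-19)·85
So (-19)·85 ≡ 1 (mod 101), i.e. 85^(-1) ≡ -19 ≡ 82 (mod 101).
Check: 85 × 82 = 6970 ≡ 1 (mod 101)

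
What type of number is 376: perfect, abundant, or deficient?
deficient

Proper divisors of 376: sum = 1 + 2 + 4 + 8 + 47 + 94 + 188 = 344
Since 344 < 376, 376 is deficient.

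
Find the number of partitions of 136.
10015581680

p(n) counts ways to write n as a sum of positive integers (order ignored).
Euler's pentagonal recurrence: p(k) = p(k-1) + p(k-2) - p(k-5) - p(k-7) + p(k-12) + p(k-15) - ... (offsets j(3j∓1)/2, signs ++--, p(0)=1, p(<0)=0).
DP table for k = 0..135: p(0)=1, p(1)=1, p(2)=2, p(3)=3, p(4)=5, p(5)=7, p(6)=11, p(7)=15, p(8)=22, p(9)=30, p(10)=42, p(11)=56, p(12)=77, p(13)=101, p(14)=135, p(15)=176, p(16)=231, p(17)=297, p(18)=385, p(19)=490, p(20)=627, p(21)=792, p(22)=1002, p(23)=1255, p(24)=1575, p(25)=1958, p(26)=2436, p(27)=3010, p(28)=3718, p(29)=4565, p(30)=5604, p(31)=6842, p(32)=8349, p(33)=10143, p(34)=12310, p(35)=14883, p(36)=17977, p(37)=21637, p(38)=26015, p(39)=31185, p(40)=37338, p(41)=44583, p(42)=53174, p(43)=63261, p(44)=75175, p(45)=89134, p(46)=105558, p(47)=124754, p(48)=147273, p(49)=173525, p(50)=204226, p(51)=239943, p(52)=281589, p(53)=329931, p(54)=386155, p(55)=451276, p(56)=526823, p(57)=614154, p(58)=715220, p(59)=831820, p(60)=966467, p(61)=1121505, p(62)=1300156, p(63)=1505499, p(64)=1741630, p(65)=2012558, p(66)=2323520, p(67)=2679689, p(68)=3087735, p(69)=3554345, p(70)=4087968, p(71)=4697205, p(72)=5392783, p(73)=6185689, p(74)=7089500, p(75)=8118264, p(76)=9289091, p(77)=10619863, p(78)=12132164, p(79)=13848650, p(80)=15796476, p(81)=18004327, p(82)=20506255, p(83)=23338469, p(84)=26543660, p(85)=30167357, p(86)=34262962, p(87)=38887673, p(88)=44108109, p(89)=49995925, p(90)=56634173, p(91)=64112359, p(92)=72533807, p(93)=82010177, p(94)=92669720, p(95)=104651419, p(96)=118114304, p(97)=133230930, p(98)=150198136, p(99)=169229875, p(100)=190569292, p(101)=214481126, p(102)=241265379, p(103)=271248950, p(104)=304801365, p(105)=342325709, p(106)=384276336, p(107)=431149389, p(108)=483502844, p(109)=541946240, p(110)=607163746, p(111)=679903203, p(112)=761002156, p(113)=851376628, p(114)=952050665, p(115)=1064144451, p(116)=1188908248, p(117)=1327710076, p(118)=1482074143, p(119)=1653668665, p(120)=1844349560, p(121)=2056148051, p(122)=2291320912, p(123)=2552338241, p(124)=2841940500, p(125)=3163127352, p(126)=3519222692, p(127)=3913864295, p(128)=4351078600, p(129)=4835271870, p(130)=5371315400, p(131)=5964539504, p(132)=6620830889, p(133)=7346629512, p(134)=8149040695, p(135)=9035836076.
Final step: p(136) = p(135) + p(134) - p(131) - p(129) + p(124) + p(121) - p(114) - p(110) + p(101) + p(96) - p(85) - p(79) + p(66) + p(59) - p(44) - p(36) + p(19) + p(10)
= 9035836076 + 8149040695 - 5964539504 - 4835271870 + 2841940500 + 2056148051 - 952050665 - 607163746 + 214481126 + 118114304 - 30167357 - 13848650 + 2323520 + 831820 - 75175 - 17977 + 490 + 42
= 10015581680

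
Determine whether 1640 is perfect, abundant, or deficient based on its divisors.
abundant

Proper divisors of 1640: sum = 1 + 2 + 4 + 5 + 8 + 10 + 20 + 40 + 41 + 82 + 164 + 205 + 328 + 410 + 820 = 2140
Since 2140 > 1640, 1640 is abundant.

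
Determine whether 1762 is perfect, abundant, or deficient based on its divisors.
deficient

Proper divisors of 1762: sum = 1 + 2 + 881 = 884
Since 884 < 1762, 1762 is deficient.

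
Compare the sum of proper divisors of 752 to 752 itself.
deficient

Proper divisors of 752: sum = 1 + 2 + 4 + 8 + 16 + 47 + 94 + 188 + 376 = 736
Since 736 < 752, 752 is deficient.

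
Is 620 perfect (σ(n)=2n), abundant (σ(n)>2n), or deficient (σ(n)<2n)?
abundant

Proper divisors of 620: sum = 1 + 2 + 4 + 5 + 10 + 20 + 31 + 62 + 124 + 155 + 310 = 724
Since 724 > 620, 620 is abundant.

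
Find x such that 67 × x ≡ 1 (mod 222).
169

gcd(67, 222) = 1, so the inverse exists.
Extended Euclidean algorithm on (222, 67):
222 = 3 × 67 + 21  ⟹  21 = (1)·222 + (-3)·67
67 = 3 × 21 + 4  ⟹  4 = (-3)·222 + (10)·67
21 = 5 × 4 + 1  ⟹  1 = (16)·222 + (-53)·67
So (-53)·67 ≡ 1 (mod 222), i.e. 67^(-1) ≡ -53 ≡ 169 (mod 222).
Check: 67 × 169 = 11323 ≡ 1 (mod 222)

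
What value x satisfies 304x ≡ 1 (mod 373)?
200

gcd(304, 373) = 1, so the inverse exists.
Extended Euclidean algorithm on (373, 304):
373 = 1 × 304 + 69  ⟹  69 = (1)·373 + (-1)·304
304 = 4 × 69 + 28  ⟹  28 = (-4)·373 + (5)·304
69 = 2 × 28 + 13  ⟹  13 = (9)·373 + (-11)·304
28 = 2 × 13 + 2  ⟹  2 = (-22)·373 + (27)·304
13 = 6 × 2 + 1  ⟹  1 = (141)·373 + (-173)·304
So (-173)·304 ≡ 1 (mod 373), i.e. 304^(-1) ≡ -173 ≡ 200 (mod 373).
Check: 304 × 200 = 60800 ≡ 1 (mod 373)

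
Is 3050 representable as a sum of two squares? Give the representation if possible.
5² + 55² (a=5, b=55)

Factorization: 3050 = 2 × 5^2 × 61
By Fermat: n is sum of two squares iff every prime p ≡ 3 (mod 4) appears to even power.
All primes ≡ 3 (mod 4) appear to even power.
Search a = 0, 1, 2, … for 3050 - a² a perfect square: first hit at a = 5: 3050 - 25 = 3025 = 55².
3050 = 5² + 55² = 25 + 3025 ✓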